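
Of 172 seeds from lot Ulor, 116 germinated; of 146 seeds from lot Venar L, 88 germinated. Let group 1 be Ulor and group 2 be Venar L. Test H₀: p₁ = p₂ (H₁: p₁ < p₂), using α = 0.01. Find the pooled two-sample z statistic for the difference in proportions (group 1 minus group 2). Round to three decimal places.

p̂₁ = 116/172 ≈ 0.67442, p̂₂ = 88/146 ≈ 0.60274.
Pooled p̂ = (116+88)/(172+146) = 204/318 = 0.64151.
SE = √(0.229975 × 0.0126633) = 0.05397.
z = (0.67442 − 0.60274)/0.05397 = 0.07168/0.05397 = 1.328.
p-value = P(Z < 1.328) ≈ 0.9080, so at α = 0.01 we fail to reject H₀.

z = 1.328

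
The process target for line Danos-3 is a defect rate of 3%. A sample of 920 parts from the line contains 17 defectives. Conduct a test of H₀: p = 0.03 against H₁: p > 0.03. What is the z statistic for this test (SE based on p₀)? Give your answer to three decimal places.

p̂ = 17/920 ≈ 0.018478.
SE = √(p₀(1−p₀)/n) = √(0.0291/920) = 0.005624.
z = (0.018478 − 0.03)/0.005624 = -0.011522/0.005624 = -2.049.
p-value = P(Z > -2.049) ≈ 0.9798.

z = -2.049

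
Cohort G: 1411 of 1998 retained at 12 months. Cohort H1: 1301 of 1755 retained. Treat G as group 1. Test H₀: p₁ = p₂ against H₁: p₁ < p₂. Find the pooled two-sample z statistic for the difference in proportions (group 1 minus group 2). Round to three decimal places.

p̂₁ = 1411/1998 ≈ 0.706206, p̂₂ = 1301/1755 ≈ 0.741311.
Pooled p̂ = (1411+1301)/(1998+1755) = 2712/3753 = 0.722622.
SE = √(p̂(1−p̂)(1/n₁+1/n₂)) = √(0.722622·0.277378·0.0010703) = √(0.000214531) = 0.014647.
z = (0.706206 − 0.741311)/0.014647 = -0.035105/0.014647 = -2.397.

z = -2.397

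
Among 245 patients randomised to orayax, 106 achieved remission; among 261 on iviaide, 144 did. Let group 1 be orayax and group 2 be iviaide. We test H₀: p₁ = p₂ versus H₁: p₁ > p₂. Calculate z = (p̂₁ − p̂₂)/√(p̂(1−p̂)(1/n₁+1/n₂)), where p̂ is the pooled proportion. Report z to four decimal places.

p̂₁ = 106/245 = 0.432653, p̂₂ = 144/261 = 0.551724.
Pooled p̂ = (106+144)/(245+261) = 250/506 = 0.494071.
SE = √(0.249965 × 0.00791305) = 0.044475.
z = (0.432653 − 0.551724)/0.044475 = -0.119071/0.044475 = -2.6773.
p-value = P(Z > -2.677) ≈ 0.9963.

z = -2.6773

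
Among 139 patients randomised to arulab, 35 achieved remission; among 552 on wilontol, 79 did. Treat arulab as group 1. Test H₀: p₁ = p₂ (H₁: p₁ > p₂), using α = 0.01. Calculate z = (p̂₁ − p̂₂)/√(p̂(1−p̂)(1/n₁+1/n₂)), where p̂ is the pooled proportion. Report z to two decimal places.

z = 3.09

p̂₁ = 35/139 ≈ 0.2518, p̂₂ = 79/552 ≈ 0.1431.
Pooled p̂ = (35+79)/(139+552) = 114/691 = 0.1650.
SE = √(0.13776 × 0.00900584) = 0.0352.
z = (0.2518 − 0.1431)/0.0352 = 0.1087/0.0352 = 3.09.
p-value = P(Z > 3.086) ≈ 0.0010; since p < α = 0.01, reject H₀.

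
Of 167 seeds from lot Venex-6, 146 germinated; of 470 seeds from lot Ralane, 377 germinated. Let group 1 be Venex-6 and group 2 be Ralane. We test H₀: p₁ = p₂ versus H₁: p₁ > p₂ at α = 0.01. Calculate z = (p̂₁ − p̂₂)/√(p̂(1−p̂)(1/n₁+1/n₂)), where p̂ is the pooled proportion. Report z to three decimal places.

p̂₁ = 146/167 = 0.87425, p̂₂ = 377/470 = 0.80213.
Pooled p̂ = (146+377)/(167+470) = 523/637 = 0.82104.
SE = √(0.146936 × 0.00811568) = 0.03453.
z = (0.87425 − 0.80213)/0.03453 = 0.07212/0.03453 = 2.089.
p-value = P(Z > 2.089) ≈ 0.0184; since p > α = 0.01, fail to reject H₀.

z = 2.089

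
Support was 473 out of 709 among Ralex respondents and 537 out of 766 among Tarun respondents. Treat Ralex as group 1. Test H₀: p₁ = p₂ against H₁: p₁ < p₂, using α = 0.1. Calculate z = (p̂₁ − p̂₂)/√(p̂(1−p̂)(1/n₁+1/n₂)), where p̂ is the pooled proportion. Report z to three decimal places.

p̂₁ = 473/709 = 0.66714, p̂₂ = 537/766 = 0.70104.
Pooled p̂ = (473+537)/(709+766) = 1010/1475 = 0.68475.
SE = √(0.215869 × 0.00271592) = 0.02421.
z = (0.66714 − 0.70104)/0.02421 = -0.03390/0.02421 = -1.400.
p-value = P(Z < -1.400) ≈ 0.0807, so at α = 0.1 we reject H₀.

z = -1.400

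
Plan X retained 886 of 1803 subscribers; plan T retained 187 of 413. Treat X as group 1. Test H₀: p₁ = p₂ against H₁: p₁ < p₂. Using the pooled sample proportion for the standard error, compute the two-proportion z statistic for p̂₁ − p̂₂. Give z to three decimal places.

p̂₁ = 886/1803 = 0.49140, p̂₂ = 187/413 = 0.45278.
Pooled p̂ = (886+187)/(1803+413) = 1073/2216 = 0.48421.
SE = √(p̂(1−p̂)(1/n₁+1/n₂)) = √(0.48421·0.51579·0.00297594) = √(0.000743242) = 0.02726.
z = (0.49140 − 0.45278)/0.02726 = 0.03862/0.02726 = 1.417.
p-value = P(Z < 1.417) ≈ 0.9217.

z = 1.417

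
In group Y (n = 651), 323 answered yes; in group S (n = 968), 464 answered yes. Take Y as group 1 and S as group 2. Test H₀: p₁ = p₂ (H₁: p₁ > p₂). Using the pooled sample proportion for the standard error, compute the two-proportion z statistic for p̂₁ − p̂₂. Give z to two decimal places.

z = 0.66

p̂₁ = 323/651 = 0.49616, p̂₂ = 464/968 = 0.47934.
Pooled p̂ = (323+464)/(651+968) = 787/1619 = 0.48610.
SE = √(0.249807 × 0.00256916) = 0.02533.
z = (0.49616 − 0.47934)/0.02533 = 0.01682/0.02533 = 0.66.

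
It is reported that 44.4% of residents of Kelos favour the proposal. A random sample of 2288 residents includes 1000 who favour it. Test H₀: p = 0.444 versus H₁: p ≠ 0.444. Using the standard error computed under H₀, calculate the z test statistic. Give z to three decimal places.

p̂ = 1000/2288 = 0.43706.
Under H₀, SE = √(0.444·0.556/2288) = √(0.000107895) = 0.01039.
z = (0.43706 − 0.444)/0.01039 = -0.00694/0.01039 = -0.668.
p-value = 2·P(Z > 0.668) ≈ 0.5042.

z = -0.668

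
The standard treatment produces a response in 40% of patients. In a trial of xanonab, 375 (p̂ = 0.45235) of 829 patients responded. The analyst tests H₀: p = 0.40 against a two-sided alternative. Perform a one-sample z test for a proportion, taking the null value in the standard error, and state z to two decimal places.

z = 3.08

p̂ = 375/829 ≈ 0.4524.
SE = √(p₀(1−p₀)/n) = √(0.24/829) = 0.0170.
z = (0.4524 − 0.4)/0.0170 = 0.0524/0.0170 = 3.08.
p-value = 2·P(Z > 3.077) ≈ 0.0021.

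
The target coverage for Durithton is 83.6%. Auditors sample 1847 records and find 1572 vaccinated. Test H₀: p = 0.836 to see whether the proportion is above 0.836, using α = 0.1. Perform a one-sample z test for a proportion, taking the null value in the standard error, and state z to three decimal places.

z = 1.754

p̂ = 1572/1847 ≈ 0.851110.
Under H₀, SE = √(0.836·0.164/1847) = √(7.42306e-05) = 0.008616.
z = (0.851110 − 0.836)/0.008616 = 0.015110/0.008616 = 1.754.
p-value = P(Z > 1.754) ≈ 0.0397, so at α = 0.1 we reject H₀.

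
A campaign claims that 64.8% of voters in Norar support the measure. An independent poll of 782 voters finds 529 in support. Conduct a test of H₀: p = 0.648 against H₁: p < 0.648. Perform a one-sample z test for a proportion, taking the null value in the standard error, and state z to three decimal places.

z = 1.667

p̂ = 529/782 = 0.67647.
SE = √(p₀(1−p₀)/n) = √(0.2281/782) = 0.01708.
z = (0.67647 − 0.648)/0.01708 = 0.02847/0.01708 = 1.667.
p-value = P(Z < 1.667) ≈ 0.9522.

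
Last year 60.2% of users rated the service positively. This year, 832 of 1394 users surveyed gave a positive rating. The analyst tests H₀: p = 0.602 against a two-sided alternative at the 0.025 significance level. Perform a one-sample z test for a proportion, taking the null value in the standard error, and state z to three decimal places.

z = -0.393

p̂ = 832/1394 ≈ 0.596844.
Under H₀, SE = √(0.602·0.398/1394) = √(0.000171877) = 0.013110.
z = (0.596844 − 0.602)/0.013110 = -0.005156/0.013110 = -0.393.
p-value = 2·P(Z > 0.393) ≈ 0.6941. With α = 0.025, fail to reject H₀.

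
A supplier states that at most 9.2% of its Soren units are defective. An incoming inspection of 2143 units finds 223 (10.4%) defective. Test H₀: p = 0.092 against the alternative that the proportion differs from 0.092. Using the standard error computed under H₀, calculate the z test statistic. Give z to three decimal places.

z = 1.932

p̂ = 223/2143 = 0.104060.
Standard error under H₀: √(0.092×0.908/2143) = 0.006243.
z = (0.104060 − 0.092)/0.006243 = 0.012060/0.006243 = 1.932.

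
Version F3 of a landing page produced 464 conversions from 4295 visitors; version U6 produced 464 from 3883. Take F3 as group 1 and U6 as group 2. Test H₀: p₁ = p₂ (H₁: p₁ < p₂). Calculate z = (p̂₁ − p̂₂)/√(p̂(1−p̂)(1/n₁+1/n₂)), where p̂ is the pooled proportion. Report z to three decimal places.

z = -1.632

p̂₁ = 464/4295 = 0.108033, p̂₂ = 464/3883 = 0.119495.
Pooled p̂ = (464+464)/(4295+3883) = 928/8178 = 0.113475.
SE = √(0.100599 × 0.000490362) = 0.007024.
z = (0.108033 − 0.119495)/0.007024 = -0.011462/0.007024 = -1.632.
p-value = P(Z < -1.632) ≈ 0.0513.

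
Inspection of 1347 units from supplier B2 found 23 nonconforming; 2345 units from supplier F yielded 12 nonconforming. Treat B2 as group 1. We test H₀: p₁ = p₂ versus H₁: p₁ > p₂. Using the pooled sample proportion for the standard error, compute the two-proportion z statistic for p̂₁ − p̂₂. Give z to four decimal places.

z = 3.6094

p̂₁ = 23/1347 = 0.017075, p̂₂ = 12/2345 = 0.005117.
Pooled p̂ = (23+12)/(1347+2345) = 35/3692 = 0.009480.
SE = √(0.00939009 × 0.00116883) = 0.003313.
z = (0.017075 − 0.005117)/0.003313 = 0.011958/0.003313 = 3.6094.
p-value = P(Z > 3.609) ≈ 0.0002.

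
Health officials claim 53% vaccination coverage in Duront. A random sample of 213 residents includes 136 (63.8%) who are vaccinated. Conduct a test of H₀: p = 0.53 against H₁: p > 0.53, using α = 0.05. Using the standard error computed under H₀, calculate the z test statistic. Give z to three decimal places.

p̂ = 136/213 ≈ 0.63850.
Under H₀, SE = √(0.53·0.47/213) = √(0.00116948) = 0.03420.
z = (0.63850 − 0.53)/0.03420 = 0.10850/0.03420 = 3.173.
p-value = P(Z > 3.173) ≈ 0.0008; since p < α = 0.05, reject H₀.

z = 3.173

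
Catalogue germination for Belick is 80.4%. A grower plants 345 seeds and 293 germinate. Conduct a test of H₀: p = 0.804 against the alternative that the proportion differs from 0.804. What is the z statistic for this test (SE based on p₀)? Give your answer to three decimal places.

p̂ = 293/345 = 0.849275.
SE = √(p₀(1−p₀)/n) = √(0.15758/345) = 0.021372.
z = (0.849275 − 0.804)/0.021372 = 0.045275/0.021372 = 2.118.
p-value = 2·P(Z > 2.118) ≈ 0.0341.

z = 2.118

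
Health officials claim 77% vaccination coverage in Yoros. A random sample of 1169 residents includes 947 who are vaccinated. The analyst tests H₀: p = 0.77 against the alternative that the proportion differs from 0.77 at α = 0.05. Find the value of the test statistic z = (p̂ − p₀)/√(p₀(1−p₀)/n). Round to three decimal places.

p̂ = 947/1169 = 0.81009.
SE = √(p₀(1−p₀)/n) = √(0.1771/1169) = 0.01231.
z = (0.81009 − 0.77)/0.01231 = 0.04009/0.01231 = 3.257.
Two-sided p-value ≈ 2·Φ(−3.257) = 0.0011. With α = 0.05, reject H₀.

z = 3.257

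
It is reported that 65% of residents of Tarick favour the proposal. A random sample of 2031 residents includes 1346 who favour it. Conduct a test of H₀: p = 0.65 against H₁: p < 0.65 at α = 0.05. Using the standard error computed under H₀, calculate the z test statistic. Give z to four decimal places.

z = 1.2026

p̂ = 1346/2031 ≈ 0.662728.
Under H₀, SE = √(0.65·0.35/2031) = √(0.000112014) = 0.010584.
z = (0.662728 − 0.65)/0.010584 = 0.012728/0.010584 = 1.2026.
p-value = P(Z < 1.203) ≈ 0.8854; since p > α = 0.05, fail to reject H₀.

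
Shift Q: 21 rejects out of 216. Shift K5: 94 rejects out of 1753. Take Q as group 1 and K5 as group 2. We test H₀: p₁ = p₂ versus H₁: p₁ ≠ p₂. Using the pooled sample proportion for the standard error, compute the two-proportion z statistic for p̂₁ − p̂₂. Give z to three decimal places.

z = 2.578

p̂₁ = 21/216 ≈ 0.09722, p̂₂ = 94/1753 ≈ 0.05362.
Pooled p̂ = (21+94)/(216+1753) = 115/1969 = 0.05841.
SE = √(0.0549941 × 0.00520008) = 0.01691.
z = (0.09722 − 0.05362)/0.01691 = 0.04360/0.01691 = 2.578.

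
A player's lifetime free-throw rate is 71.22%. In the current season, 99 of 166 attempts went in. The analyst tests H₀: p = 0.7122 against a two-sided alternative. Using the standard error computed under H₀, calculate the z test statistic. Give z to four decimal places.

p̂ = 99/166 = 0.596386.
Under H₀, SE = √(0.7122·0.2878/166) = √(0.00123477) = 0.035139.
z = (0.596386 − 0.7122)/0.035139 = -0.115814/0.035139 = -3.2959.

z = -3.2959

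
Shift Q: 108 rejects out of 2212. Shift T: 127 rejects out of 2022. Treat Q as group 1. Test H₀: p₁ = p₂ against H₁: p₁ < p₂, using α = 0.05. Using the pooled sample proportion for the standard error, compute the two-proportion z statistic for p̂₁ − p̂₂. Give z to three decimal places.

z = -1.985

p̂₁ = 108/2212 = 0.048825, p̂₂ = 127/2022 = 0.062809.
Pooled p̂ = (108+127)/(2212+2022) = 235/4234 = 0.055503.
SE = √(p̂(1−p̂)(1/n₁+1/n₂)) = √(0.055503·0.944497·0.000946639) = √(4.96252e-05) = 0.007045.
z = (0.048825 − 0.062809)/0.007045 = -0.013984/0.007045 = -1.985.
p-value = P(Z < -1.985) ≈ 0.0236. With α = 0.05, reject H₀.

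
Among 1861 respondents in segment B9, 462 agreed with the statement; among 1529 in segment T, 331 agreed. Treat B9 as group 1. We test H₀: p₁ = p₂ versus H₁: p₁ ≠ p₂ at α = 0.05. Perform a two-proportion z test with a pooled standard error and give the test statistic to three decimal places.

p̂₁ = 462/1861 ≈ 0.248254, p̂₂ = 331/1529 ≈ 0.216481.
Pooled p̂ = (462+331)/(1861+1529) = 793/3390 = 0.233923.
SE = √(p̂(1−p̂)(1/n₁+1/n₂)) = √(0.233923·0.766077·0.00119137) = √(0.000213497) = 0.014612.
z = (0.248254 − 0.216481)/0.014612 = 0.031773/0.014612 = 2.174.
Two-sided p-value ≈ 2·Φ(−2.174) = 0.0297. With α = 0.05, reject H₀.

z = 2.174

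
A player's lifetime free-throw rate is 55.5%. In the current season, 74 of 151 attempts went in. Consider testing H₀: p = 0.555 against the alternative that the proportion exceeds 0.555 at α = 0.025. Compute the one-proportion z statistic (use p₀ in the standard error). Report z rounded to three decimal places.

p̂ = 74/151 ≈ 0.49007.
SE = √(p₀(1−p₀)/n) = √(0.24698/151) = 0.04044.
z = (0.49007 − 0.555)/0.04044 = -0.06493/0.04044 = -1.606.
p-value = P(Z > -1.606) ≈ 0.9458, so at α = 0.025 we fail to reject H₀.

z = -1.606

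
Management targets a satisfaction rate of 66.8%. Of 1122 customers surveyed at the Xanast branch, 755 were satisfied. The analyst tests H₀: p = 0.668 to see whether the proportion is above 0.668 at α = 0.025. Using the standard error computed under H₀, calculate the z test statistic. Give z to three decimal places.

p̂ = 755/1122 ≈ 0.67291.
Under H₀, SE = √(0.668·0.332/1122) = √(0.000197661) = 0.01406.
z = (0.67291 − 0.668)/0.01406 = 0.00491/0.01406 = 0.349.
p-value = P(Z > 0.349) ≈ 0.3636. With α = 0.025, fail to reject H₀.

z = 0.349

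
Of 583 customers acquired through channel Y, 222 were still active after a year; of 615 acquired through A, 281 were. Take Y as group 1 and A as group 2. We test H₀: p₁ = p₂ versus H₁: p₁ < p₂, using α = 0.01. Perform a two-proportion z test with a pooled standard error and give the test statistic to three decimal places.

p̂₁ = 222/583 ≈ 0.38079, p̂₂ = 281/615 ≈ 0.45691.
Pooled p̂ = (222+281)/(583+615) = 503/1198 = 0.41987.
SE = √(0.243579 × 0.00334128) = 0.02853.
z = (0.38079 − 0.45691)/0.02853 = -0.07612/0.02853 = -2.668.
p-value = P(Z < -2.668) ≈ 0.0038; since p < α = 0.01, reject H₀.

z = -2.668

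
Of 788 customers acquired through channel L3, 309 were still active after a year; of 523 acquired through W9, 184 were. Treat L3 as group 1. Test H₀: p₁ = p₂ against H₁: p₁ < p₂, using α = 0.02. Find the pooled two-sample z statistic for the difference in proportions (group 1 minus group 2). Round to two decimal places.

z = 1.48

p̂₁ = 309/788 = 0.3921, p̂₂ = 184/523 = 0.3518.
Pooled p̂ = (309+184)/(788+523) = 493/1311 = 0.3760.
SE = √(0.234636 × 0.00318108) = 0.0273.
z = (0.3921 − 0.3518)/0.0273 = 0.0403/0.0273 = 1.48.
p-value = P(Z < 1.476) ≈ 0.9300. With α = 0.02, fail to reject H₀.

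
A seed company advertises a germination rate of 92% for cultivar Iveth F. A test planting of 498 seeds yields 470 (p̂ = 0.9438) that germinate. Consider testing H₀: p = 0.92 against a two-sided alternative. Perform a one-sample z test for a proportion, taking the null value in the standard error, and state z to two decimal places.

p̂ = 470/498 ≈ 0.94378.
SE = √(p₀(1−p₀)/n) = √(0.0736/498) = 0.01216.
z = (0.94378 − 0.92)/0.01216 = 0.02378/0.01216 = 1.96.

z = 1.96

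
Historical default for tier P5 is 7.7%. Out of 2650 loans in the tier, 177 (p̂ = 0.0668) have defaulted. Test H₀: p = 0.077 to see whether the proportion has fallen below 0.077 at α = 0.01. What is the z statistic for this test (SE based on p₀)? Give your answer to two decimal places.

p̂ = 177/2650 ≈ 0.06679.
Standard error under H₀: √(0.077×0.923/2650) = 0.00518.
z = (0.06679 − 0.077)/0.00518 = -0.01021/0.00518 = -1.97.
p-value = P(Z < -1.971) ≈ 0.0244; since p > α = 0.01, fail to reject H₀.

z = -1.97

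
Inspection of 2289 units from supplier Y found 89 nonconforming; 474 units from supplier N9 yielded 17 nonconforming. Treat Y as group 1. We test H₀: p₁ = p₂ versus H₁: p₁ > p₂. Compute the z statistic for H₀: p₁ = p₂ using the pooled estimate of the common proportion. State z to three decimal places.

z = 0.311

p̂₁ = 89/2289 = 0.038882, p̂₂ = 17/474 = 0.035865.
Pooled p̂ = (89+17)/(2289+474) = 106/2763 = 0.038364.
SE = √(0.0368923 × 0.00254658) = 0.009693.
z = (0.038882 − 0.035865)/0.009693 = 0.003017/0.009693 = 0.311.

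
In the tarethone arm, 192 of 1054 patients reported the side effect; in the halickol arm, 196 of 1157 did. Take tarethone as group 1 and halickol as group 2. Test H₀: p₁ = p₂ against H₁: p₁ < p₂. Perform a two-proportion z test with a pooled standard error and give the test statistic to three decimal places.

p̂₁ = 192/1054 = 0.18216, p̂₂ = 196/1157 = 0.16940.
Pooled p̂ = (192+196)/(1054+1157) = 388/2211 = 0.17549.
SE = √(p̂(1−p̂)(1/n₁+1/n₂)) = √(0.17549·0.82451·0.00181307) = √(0.000262335) = 0.01620.
z = (0.18216 − 0.16940)/0.01620 = 0.01276/0.01620 = 0.788.

z = 0.788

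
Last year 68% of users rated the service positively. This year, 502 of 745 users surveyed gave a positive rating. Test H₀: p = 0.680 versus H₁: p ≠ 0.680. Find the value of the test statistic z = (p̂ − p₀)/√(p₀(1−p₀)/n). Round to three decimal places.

p̂ = 502/745 = 0.67383.
Under H₀, SE = √(0.68·0.32/745) = √(0.000292081) = 0.01709.
z = (0.67383 − 0.68)/0.01709 = -0.00617/0.01709 = -0.361.
p-value = 2·P(Z > 0.361) ≈ 0.7179.

z = -0.361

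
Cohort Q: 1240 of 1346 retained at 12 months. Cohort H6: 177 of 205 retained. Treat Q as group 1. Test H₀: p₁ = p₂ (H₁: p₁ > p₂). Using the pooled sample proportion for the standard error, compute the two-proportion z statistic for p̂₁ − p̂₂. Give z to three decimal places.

z = 2.746

p̂₁ = 1240/1346 = 0.92125, p̂₂ = 177/205 = 0.86341.
Pooled p̂ = (1240+177)/(1346+205) = 1417/1551 = 0.91360.
SE = √(p̂(1−p̂)(1/n₁+1/n₂)) = √(0.91360·0.08640·0.00562099) = √(0.000443674) = 0.02106.
z = (0.92125 − 0.86341)/0.02106 = 0.05784/0.02106 = 2.746.
p-value = P(Z > 2.746) ≈ 0.0030.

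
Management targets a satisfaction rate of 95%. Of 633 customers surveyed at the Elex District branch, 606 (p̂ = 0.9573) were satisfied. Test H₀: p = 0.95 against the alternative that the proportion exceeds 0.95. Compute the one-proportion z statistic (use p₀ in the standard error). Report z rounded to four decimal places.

p̂ = 606/633 ≈ 0.957346.
Standard error under H₀: √(0.95×0.05/633) = 0.008663.
z = (0.957346 − 0.95)/0.008663 = 0.007346/0.008663 = 0.8480.
p-value = P(Z > 0.848) ≈ 0.1982.

z = 0.8480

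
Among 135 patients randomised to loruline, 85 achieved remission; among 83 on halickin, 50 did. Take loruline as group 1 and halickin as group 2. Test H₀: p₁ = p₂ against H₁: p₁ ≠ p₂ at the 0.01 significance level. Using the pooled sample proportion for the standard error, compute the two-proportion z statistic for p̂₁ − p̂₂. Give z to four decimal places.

p̂₁ = 85/135 ≈ 0.629630, p̂₂ = 50/83 ≈ 0.602410.
Pooled p̂ = (85+50)/(135+83) = 135/218 = 0.619266.
SE = √(0.235776 × 0.0194556) = 0.067729.
z = (0.629630 − 0.602410)/0.067729 = 0.027220/0.067729 = 0.4019.
Two-sided p-value ≈ 2·Φ(−0.402) = 0.6878. With α = 0.01, fail to reject H₀.

z = 0.4019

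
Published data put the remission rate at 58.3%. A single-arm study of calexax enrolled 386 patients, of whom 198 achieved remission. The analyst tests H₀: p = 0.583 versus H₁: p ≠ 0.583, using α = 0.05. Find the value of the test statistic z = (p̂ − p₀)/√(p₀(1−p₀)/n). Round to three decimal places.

p̂ = 198/386 = 0.51295.
Under H₀, SE = √(0.583·0.417/386) = √(0.000629821) = 0.02510.
z = (0.51295 − 0.583)/0.02510 = -0.07005/0.02510 = -2.791.
Two-sided p-value ≈ 2·Φ(−2.791) = 0.0053; since p < α = 0.05, reject H₀.

z = -2.791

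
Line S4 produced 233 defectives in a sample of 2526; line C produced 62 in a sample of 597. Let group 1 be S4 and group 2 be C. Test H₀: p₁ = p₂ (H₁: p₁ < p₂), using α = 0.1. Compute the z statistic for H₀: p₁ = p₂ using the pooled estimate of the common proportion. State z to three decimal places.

p̂₁ = 233/2526 = 0.09224, p̂₂ = 62/597 = 0.10385.
Pooled p̂ = (233+62)/(2526+597) = 295/3123 = 0.09446.
SE = √(p̂(1−p̂)(1/n₁+1/n₂)) = √(0.09446·0.90554·0.00207092) = √(0.000177142) = 0.01331.
z = (0.09224 − 0.10385)/0.01331 = -0.01161/0.01331 = -0.872.
p-value = P(Z < -0.872) ≈ 0.1915, so at α = 0.1 we fail to reject H₀.

z = -0.872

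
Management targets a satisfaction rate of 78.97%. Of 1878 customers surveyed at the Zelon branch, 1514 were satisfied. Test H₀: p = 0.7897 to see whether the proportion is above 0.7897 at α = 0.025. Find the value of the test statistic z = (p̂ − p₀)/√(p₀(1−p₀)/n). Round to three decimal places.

p̂ = 1514/1878 ≈ 0.806177.
Standard error under H₀: √(0.7897×0.2103/1878) = 0.009404.
z = (0.806177 − 0.7897)/0.009404 = 0.016477/0.009404 = 1.752.
p-value = P(Z > 1.752) ≈ 0.0399, so at α = 0.025 we fail to reject H₀.

z = 1.752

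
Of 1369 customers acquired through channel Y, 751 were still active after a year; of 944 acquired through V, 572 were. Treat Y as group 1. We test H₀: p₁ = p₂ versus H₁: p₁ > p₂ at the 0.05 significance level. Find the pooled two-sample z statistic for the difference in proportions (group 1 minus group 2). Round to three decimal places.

z = -2.740

p̂₁ = 751/1369 ≈ 0.54858, p̂₂ = 572/944 ≈ 0.60593.
Pooled p̂ = (751+572)/(1369+944) = 1323/2313 = 0.57198.
SE = √(0.244818 × 0.00178978) = 0.02093.
z = (0.54858 − 0.60593)/0.02093 = -0.05735/0.02093 = -2.740.
p-value = P(Z > -2.740) ≈ 0.9969; since p > α = 0.05, fail to reject H₀.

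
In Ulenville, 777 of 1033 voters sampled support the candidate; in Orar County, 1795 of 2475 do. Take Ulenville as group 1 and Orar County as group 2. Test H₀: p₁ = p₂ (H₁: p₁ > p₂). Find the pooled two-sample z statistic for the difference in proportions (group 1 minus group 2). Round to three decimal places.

p̂₁ = 777/1033 ≈ 0.752178, p̂₂ = 1795/2475 ≈ 0.725253.
Pooled p̂ = (777+1795)/(1033+2475) = 2572/3508 = 0.733181.
SE = √(0.195626 × 0.00137209) = 0.016383.
z = (0.752178 − 0.725253)/0.016383 = 0.026925/0.016383 = 1.643.
p-value = P(Z > 1.643) ≈ 0.0501.

z = 1.643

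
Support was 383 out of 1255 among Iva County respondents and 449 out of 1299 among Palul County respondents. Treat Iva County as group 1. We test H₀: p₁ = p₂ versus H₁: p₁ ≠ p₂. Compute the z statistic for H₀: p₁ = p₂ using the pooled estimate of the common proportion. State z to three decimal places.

p̂₁ = 383/1255 ≈ 0.30518, p̂₂ = 449/1299 ≈ 0.34565.
Pooled p̂ = (383+449)/(1255+1299) = 832/2554 = 0.32576.
SE = √(p̂(1−p̂)(1/n₁+1/n₂)) = √(0.32576·0.67424·0.00156664) = √(0.000344098) = 0.01855.
z = (0.30518 − 0.34565)/0.01855 = -0.04047/0.01855 = -2.182.

z = -2.182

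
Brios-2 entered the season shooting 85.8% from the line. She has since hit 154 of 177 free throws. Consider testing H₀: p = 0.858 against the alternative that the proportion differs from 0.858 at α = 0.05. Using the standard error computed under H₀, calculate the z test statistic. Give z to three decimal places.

z = 0.460

p̂ = 154/177 ≈ 0.87006.
Under H₀, SE = √(0.858·0.142/177) = √(0.000688339) = 0.02624.
z = (0.87006 − 0.858)/0.02624 = 0.01206/0.02624 = 0.460.
p-value = 2·P(Z > 0.460) ≈ 0.6458; since p > α = 0.05, fail to reject H₀.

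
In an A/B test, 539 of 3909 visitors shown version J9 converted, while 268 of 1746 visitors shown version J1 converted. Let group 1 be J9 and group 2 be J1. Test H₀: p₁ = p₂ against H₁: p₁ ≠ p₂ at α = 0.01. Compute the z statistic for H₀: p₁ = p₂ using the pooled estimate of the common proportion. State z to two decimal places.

z = -1.55

p̂₁ = 539/3909 = 0.13789, p̂₂ = 268/1746 = 0.15349.
Pooled p̂ = (539+268)/(3909+1746) = 807/5655 = 0.14271.
SE = √(p̂(1−p̂)(1/n₁+1/n₂)) = √(0.14271·0.85729·0.000828558) = √(0.000101366) = 0.01007.
z = (0.13789 − 0.15349)/0.01007 = -0.01560/0.01007 = -1.55.
Two-sided p-value ≈ 2·Φ(−1.550) = 0.1211. With α = 0.01, fail to reject H₀.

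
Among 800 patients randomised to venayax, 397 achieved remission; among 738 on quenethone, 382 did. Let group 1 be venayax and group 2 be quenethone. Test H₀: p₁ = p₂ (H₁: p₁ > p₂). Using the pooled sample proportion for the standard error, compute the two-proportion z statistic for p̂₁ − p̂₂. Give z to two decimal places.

p̂₁ = 397/800 = 0.4963, p̂₂ = 382/738 = 0.5176.
Pooled p̂ = (397+382)/(800+738) = 779/1538 = 0.5065.
SE = √(p̂(1−p̂)(1/n₁+1/n₂)) = √(0.5065·0.4935·0.00260501) = √(0.000651143) = 0.0255.
z = (0.4963 − 0.5176)/0.0255 = -0.0213/0.0255 = -0.84.
p-value = P(Z > -0.837) ≈ 0.7988.

z = -0.84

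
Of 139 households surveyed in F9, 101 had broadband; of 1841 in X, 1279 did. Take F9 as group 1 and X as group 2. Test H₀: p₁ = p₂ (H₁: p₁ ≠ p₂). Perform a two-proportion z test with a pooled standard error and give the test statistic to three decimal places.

p̂₁ = 101/139 = 0.72662, p̂₂ = 1279/1841 = 0.69473.
Pooled p̂ = (101+1279)/(139+1841) = 1380/1980 = 0.69697.
SE = √(0.211203 × 0.00773743) = 0.04042.
z = (0.72662 − 0.69473)/0.04042 = 0.03189/0.04042 = 0.789.
p-value = 2·P(Z > 0.789) ≈ 0.4302.

z = 0.789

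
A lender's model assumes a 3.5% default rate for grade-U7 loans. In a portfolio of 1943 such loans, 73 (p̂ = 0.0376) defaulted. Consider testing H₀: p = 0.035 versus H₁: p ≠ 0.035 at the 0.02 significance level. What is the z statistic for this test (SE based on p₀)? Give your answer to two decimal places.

z = 0.62

p̂ = 73/1943 ≈ 0.0376.
Under H₀, SE = √(0.035·0.965/1943) = √(1.73829e-05) = 0.0042.
z = (0.0376 − 0.035)/0.0042 = 0.0026/0.0042 = 0.62.
Two-sided p-value ≈ 2·Φ(−0.617) = 0.5375; since p > α = 0.02, fail to reject H₀.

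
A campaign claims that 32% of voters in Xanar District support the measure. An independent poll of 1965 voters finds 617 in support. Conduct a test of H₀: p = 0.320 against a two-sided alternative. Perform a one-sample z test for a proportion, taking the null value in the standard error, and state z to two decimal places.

p̂ = 617/1965 = 0.3140.
Under H₀, SE = √(0.32·0.68/1965) = √(0.000110738) = 0.0105.
z = (0.3140 − 0.32)/0.0105 = -0.0060/0.0105 = -0.57.
Two-sided p-value ≈ 2·Φ(−0.571) = 0.5682.

z = -0.57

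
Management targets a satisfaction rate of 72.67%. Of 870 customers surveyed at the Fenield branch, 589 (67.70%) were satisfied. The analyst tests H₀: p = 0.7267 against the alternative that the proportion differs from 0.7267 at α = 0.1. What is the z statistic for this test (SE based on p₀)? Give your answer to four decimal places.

z = -3.2887

p̂ = 589/870 ≈ 0.677011.
Standard error under H₀: √(0.7267×0.2733/870) = 0.015109.
z = (0.677011 − 0.7267)/0.015109 = -0.049689/0.015109 = -3.2887.
Two-sided p-value ≈ 2·Φ(−3.289) = 0.0010; since p < α = 0.1, reject H₀.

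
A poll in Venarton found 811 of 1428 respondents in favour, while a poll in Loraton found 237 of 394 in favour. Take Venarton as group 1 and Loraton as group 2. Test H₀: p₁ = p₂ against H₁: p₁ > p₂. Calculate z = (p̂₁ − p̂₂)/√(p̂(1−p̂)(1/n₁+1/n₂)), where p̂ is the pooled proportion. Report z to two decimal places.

z = -1.19

p̂₁ = 811/1428 = 0.56793, p̂₂ = 237/394 = 0.60152.
Pooled p̂ = (811+237)/(1428+394) = 1048/1822 = 0.57519.
SE = √(0.244346 × 0.00323835) = 0.02813.
z = (0.56793 − 0.60152)/0.02813 = -0.03359/0.02813 = -1.19.
p-value = P(Z > -1.194) ≈ 0.8838.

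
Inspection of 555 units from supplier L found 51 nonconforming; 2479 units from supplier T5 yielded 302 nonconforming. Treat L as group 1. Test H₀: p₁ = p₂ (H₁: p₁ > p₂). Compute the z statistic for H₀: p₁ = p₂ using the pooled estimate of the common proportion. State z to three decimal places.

z = -1.988

p̂₁ = 51/555 = 0.091892, p̂₂ = 302/2479 = 0.121823.
Pooled p̂ = (51+302)/(555+2479) = 353/3034 = 0.116348.
SE = √(0.102811 × 0.00220519) = 0.015057.
z = (0.091892 − 0.121823)/0.015057 = -0.029931/0.015057 = -1.988.
p-value = P(Z > -1.988) ≈ 0.9766.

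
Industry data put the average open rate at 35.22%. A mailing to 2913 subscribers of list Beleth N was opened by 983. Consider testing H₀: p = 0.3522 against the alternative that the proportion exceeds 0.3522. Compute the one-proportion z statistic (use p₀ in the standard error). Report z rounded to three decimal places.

z = -1.666

p̂ = 983/2913 ≈ 0.337453.
Standard error under H₀: √(0.3522×0.6478/2913) = 0.008850.
z = (0.337453 − 0.3522)/0.008850 = -0.014747/0.008850 = -1.666.
p-value = P(Z > -1.666) ≈ 0.9522.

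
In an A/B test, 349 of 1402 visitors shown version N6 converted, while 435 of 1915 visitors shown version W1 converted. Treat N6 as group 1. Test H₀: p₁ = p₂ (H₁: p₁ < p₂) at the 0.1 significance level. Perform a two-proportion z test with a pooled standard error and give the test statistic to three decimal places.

p̂₁ = 349/1402 ≈ 0.248930, p̂₂ = 435/1915 ≈ 0.227154.
Pooled p̂ = (349+435)/(1402+1915) = 784/3317 = 0.236358.
SE = √(0.180493 × 0.00123546) = 0.014933.
z = (0.248930 − 0.227154)/0.014933 = 0.021776/0.014933 = 1.458.
p-value = P(Z < 1.458) ≈ 0.9276; since p > α = 0.1, fail to reject H₀.

z = 1.458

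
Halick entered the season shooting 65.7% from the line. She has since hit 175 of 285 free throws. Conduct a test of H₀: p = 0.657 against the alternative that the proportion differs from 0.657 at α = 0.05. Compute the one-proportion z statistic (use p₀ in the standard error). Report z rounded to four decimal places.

p̂ = 175/285 ≈ 0.6140351.
Standard error under H₀: √(0.657×0.343/285) = 0.0281195.
z = (0.6140351 − 0.657)/0.0281195 = -0.0429649/0.0281195 = -1.5279.
p-value = 2·P(Z > 1.528) ≈ 0.1265. With α = 0.05, fail to reject H₀.

z = -1.5279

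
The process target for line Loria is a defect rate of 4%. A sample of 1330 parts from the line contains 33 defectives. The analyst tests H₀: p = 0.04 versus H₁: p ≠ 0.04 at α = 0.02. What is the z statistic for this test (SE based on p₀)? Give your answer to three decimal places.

z = -2.827

p̂ = 33/1330 = 0.024812.
Standard error under H₀: √(0.04×0.96/1330) = 0.005373.
z = (0.024812 − 0.04)/0.005373 = -0.015188/0.005373 = -2.827.
p-value = 2·P(Z > 2.827) ≈ 0.0047, so at α = 0.02 we reject H₀.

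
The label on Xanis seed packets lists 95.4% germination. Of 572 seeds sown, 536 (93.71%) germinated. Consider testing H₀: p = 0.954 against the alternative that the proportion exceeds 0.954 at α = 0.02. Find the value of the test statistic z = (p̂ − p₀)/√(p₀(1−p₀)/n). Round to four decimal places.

p̂ = 536/572 ≈ 0.937063.
Under H₀, SE = √(0.954·0.046/572) = √(7.67203e-05) = 0.008759.
z = (0.937063 − 0.954)/0.008759 = -0.016937/0.008759 = -1.9337.
p-value = P(Z > -1.934) ≈ 0.9734. With α = 0.02, fail to reject H₀.

z = -1.9337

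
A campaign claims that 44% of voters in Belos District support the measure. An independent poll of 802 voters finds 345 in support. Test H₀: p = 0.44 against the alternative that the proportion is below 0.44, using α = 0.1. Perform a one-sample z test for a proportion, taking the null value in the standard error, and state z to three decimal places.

z = -0.561

p̂ = 345/802 = 0.43017.
Under H₀, SE = √(0.44·0.56/802) = √(0.000307232) = 0.01753.
z = (0.43017 − 0.44)/0.01753 = -0.00983/0.01753 = -0.561.
p-value = P(Z < -0.561) ≈ 0.2876. With α = 0.1, fail to reject H₀.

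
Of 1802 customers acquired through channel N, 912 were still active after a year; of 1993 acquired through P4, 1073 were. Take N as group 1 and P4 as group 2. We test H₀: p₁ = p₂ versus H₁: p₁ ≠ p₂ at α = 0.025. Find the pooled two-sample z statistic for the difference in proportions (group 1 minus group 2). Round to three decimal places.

p̂₁ = 912/1802 ≈ 0.50610, p̂₂ = 1073/1993 ≈ 0.53838.
Pooled p̂ = (912+1073)/(1802+1993) = 1985/3795 = 0.52306.
SE = √(0.249468 × 0.0010567) = 0.01624.
z = (0.50610 − 0.53838)/0.01624 = -0.03228/0.01624 = -1.988.
p-value = 2·P(Z > 1.988) ≈ 0.0468. With α = 0.025, fail to reject H₀.

z = -1.988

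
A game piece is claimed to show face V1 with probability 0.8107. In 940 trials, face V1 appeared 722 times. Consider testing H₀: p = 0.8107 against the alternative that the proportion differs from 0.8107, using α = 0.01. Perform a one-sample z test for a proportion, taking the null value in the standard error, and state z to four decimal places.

z = -3.3352

p̂ = 722/940 = 0.7680851.
Standard error under H₀: √(0.8107×0.1893/940) = 0.0127774.
z = (0.7680851 − 0.8107)/0.0127774 = -0.0426149/0.0127774 = -3.3352.
Two-sided p-value ≈ 2·Φ(−3.335) = 0.0009, so at α = 0.01 we reject H₀.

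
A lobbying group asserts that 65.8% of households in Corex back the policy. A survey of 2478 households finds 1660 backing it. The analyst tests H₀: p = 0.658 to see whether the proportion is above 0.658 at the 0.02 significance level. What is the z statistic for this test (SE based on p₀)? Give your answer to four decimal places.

z = 1.2482

p̂ = 1660/2478 = 0.669895.
Standard error under H₀: √(0.658×0.342/2478) = 0.009530.
z = (0.669895 − 0.658)/0.009530 = 0.011895/0.009530 = 1.2482.
p-value = P(Z > 1.248) ≈ 0.1060; since p > α = 0.02, fail to reject H₀.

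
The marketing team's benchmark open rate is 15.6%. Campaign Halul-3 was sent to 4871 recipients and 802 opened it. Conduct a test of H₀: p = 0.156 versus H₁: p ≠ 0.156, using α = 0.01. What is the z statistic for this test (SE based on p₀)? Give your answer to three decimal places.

z = 1.663

p̂ = 802/4871 = 0.16465.
SE = √(p₀(1−p₀)/n) = √(0.13166/4871) = 0.00520.
z = (0.16465 − 0.156)/0.00520 = 0.00865/0.00520 = 1.663.
Two-sided p-value ≈ 2·Φ(−1.663) = 0.0962; since p > α = 0.01, fail to reject H₀.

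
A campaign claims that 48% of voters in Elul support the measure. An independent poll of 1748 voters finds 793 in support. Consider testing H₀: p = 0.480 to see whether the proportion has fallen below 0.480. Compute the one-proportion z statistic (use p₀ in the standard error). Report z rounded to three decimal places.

z = -2.204

p̂ = 793/1748 = 0.45366.
Standard error under H₀: √(0.48×0.52/1748) = 0.01195.
z = (0.45366 − 0.48)/0.01195 = -0.02634/0.01195 = -2.204.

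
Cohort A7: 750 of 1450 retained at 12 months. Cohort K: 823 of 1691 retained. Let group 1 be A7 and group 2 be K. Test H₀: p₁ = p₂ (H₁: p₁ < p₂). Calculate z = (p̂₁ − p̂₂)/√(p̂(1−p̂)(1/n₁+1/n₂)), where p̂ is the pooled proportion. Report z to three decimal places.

p̂₁ = 750/1450 = 0.51724, p̂₂ = 823/1691 = 0.48669.
Pooled p̂ = (750+823)/(1450+1691) = 1573/3141 = 0.50080.
SE = √(p̂(1−p̂)(1/n₁+1/n₂)) = √(0.50080·0.49920·0.00128102) = √(0.000320254) = 0.01790.
z = (0.51724 − 0.48669)/0.01790 = 0.03055/0.01790 = 1.707.

z = 1.707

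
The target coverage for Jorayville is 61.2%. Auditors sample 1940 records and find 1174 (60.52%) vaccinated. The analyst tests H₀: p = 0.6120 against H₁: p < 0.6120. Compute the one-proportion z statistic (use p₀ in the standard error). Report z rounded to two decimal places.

p̂ = 1174/1940 ≈ 0.60515.
SE = √(p₀(1−p₀)/n) = √(0.23746/1940) = 0.01106.
z = (0.60515 − 0.612)/0.01106 = -0.00685/0.01106 = -0.62.

z = -0.62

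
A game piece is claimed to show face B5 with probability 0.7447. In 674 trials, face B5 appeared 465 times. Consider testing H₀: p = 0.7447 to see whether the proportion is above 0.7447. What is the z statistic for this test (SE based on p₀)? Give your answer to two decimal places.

z = -3.26

p̂ = 465/674 = 0.6899.
SE = √(p₀(1−p₀)/n) = √(0.19012/674) = 0.0168.
z = (0.6899 − 0.7447)/0.0168 = -0.0548/0.0168 = -3.26.
p-value = P(Z > -3.262) ≈ 0.9994.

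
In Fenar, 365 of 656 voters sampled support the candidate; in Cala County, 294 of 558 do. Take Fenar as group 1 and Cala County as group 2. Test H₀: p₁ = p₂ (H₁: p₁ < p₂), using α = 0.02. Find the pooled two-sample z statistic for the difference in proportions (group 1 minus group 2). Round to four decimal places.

z = 1.0290

p̂₁ = 365/656 = 0.556402, p̂₂ = 294/558 = 0.526882.
Pooled p̂ = (365+294)/(656+558) = 659/1214 = 0.542834.
SE = √(0.248165 × 0.0033165) = 0.028689.
z = (0.556402 − 0.526882)/0.028689 = 0.029520/0.028689 = 1.0290.
p-value = P(Z < 1.029) ≈ 0.8483, so at α = 0.02 we fail to reject H₀.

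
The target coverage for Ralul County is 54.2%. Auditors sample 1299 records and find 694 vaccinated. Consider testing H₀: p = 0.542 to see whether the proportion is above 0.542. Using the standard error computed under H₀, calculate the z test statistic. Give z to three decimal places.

z = -0.560

p̂ = 694/1299 ≈ 0.53426.
Under H₀, SE = √(0.542·0.458/1299) = √(0.000191098) = 0.01382.
z = (0.53426 − 0.542)/0.01382 = -0.00774/0.01382 = -0.560.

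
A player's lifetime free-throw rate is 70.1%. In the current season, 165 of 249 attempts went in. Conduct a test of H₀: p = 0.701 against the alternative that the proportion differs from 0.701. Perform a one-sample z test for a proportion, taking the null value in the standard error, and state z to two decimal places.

p̂ = 165/249 = 0.6627.
Under H₀, SE = √(0.701·0.299/249) = √(0.000841763) = 0.0290.
z = (0.6627 − 0.701)/0.0290 = -0.0383/0.0290 = -1.32.
p-value = 2·P(Z > 1.322) ≈ 0.1862.

z = -1.32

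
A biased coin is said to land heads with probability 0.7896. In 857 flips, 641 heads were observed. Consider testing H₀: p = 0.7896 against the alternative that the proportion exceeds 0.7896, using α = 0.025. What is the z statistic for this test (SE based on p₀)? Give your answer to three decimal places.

p̂ = 641/857 ≈ 0.74796.
SE = √(p₀(1−p₀)/n) = √(0.16613/857) = 0.01392.
z = (0.74796 − 0.7896)/0.01392 = -0.04164/0.01392 = -2.991.
p-value = P(Z > -2.991) ≈ 0.9986. With α = 0.025, fail to reject H₀.

z = -2.991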